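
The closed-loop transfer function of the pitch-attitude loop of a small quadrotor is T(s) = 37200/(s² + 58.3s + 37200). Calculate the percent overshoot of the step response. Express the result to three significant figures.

%OS ≈ 61.9%

Matching coefficients with s² + 2ζω_n s + ω_n² gives ω_n² = 37200 ⇒ ω_n = 193 rad/s, and ζ = 58.3/(2ω_n) = 0.151.
%OS = 100 e^{−πζ/√(1−ζ²)} with ζ = 0.151 gives 61.9%.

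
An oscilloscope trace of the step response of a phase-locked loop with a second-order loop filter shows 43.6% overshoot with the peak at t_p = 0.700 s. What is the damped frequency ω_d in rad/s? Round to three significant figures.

t_p = π/ω_d, so ω_d = π/0.700 = 4.49 rad/s.

ω_d ≈ 4.49 rad/s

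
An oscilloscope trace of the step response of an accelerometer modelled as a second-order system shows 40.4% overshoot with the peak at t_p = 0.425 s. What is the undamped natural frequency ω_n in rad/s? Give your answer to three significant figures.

ω_n ≈ 7.69 rad/s

ζ from %OS: ζ = |ln 0.404|/√(π²+ln²0.404) = 0.277.
From t_p = π/ω_d, ω_d = π/0.425 = 7.39 rad/s, so ω_n = ω_d/√(1−ζ²) = 7.69 rad/s.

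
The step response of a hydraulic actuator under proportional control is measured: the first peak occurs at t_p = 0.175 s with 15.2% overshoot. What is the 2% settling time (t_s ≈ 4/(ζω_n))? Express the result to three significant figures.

The overshoot fixes ζ = −ln(OS)/√(π²+ln²(OS)) = 0.514.
From t_p = π/ω_d, ω_d = π/0.175 = 18.0 rad/s, so ω_n = ω_d/√(1−ζ²) = 20.9 rad/s.
t_s ≈ 4/(ζω_n) = 4/(0.514·20.9) = 0.372 s.

t_s ≈ 0.372 s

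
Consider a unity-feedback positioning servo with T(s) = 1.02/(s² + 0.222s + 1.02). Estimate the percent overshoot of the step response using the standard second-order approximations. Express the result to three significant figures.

%OS ≈ 70.7%

Matching coefficients with s² + 2ζω_n s + ω_n² gives ω_n² = 1.02 ⇒ ω_n = 1.01 rad/s, and ζ = 0.222/(2ω_n) = 0.110.
%OS = 100·exp(−πζ/√(1−ζ²)) = 70.7%.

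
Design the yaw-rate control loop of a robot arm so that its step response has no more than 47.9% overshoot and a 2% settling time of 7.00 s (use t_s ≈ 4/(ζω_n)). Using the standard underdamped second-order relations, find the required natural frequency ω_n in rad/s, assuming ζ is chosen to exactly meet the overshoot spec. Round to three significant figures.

ζ = −ln(OS)/√(π² + (ln OS)²). With OS = 0.479, ln OS = −0.7361 and ζ = 0.7361/3.227 = 0.228.
From t_s ≈ 4/(ζω_n): ω_n = 4/(ζ·t_s) = 4/(0.228·7.00) = 2.50 rad/s.

ω_n ≈ 2.50 rad/s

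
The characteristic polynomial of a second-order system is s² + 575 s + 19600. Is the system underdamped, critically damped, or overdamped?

overdamped

a² − 4b = 250000 > 0 (two distinct real roots); the system is overdamped.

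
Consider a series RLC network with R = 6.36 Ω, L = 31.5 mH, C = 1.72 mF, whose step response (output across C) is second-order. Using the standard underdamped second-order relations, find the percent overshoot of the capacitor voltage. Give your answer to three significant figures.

%OS ≈ 3.05%

For a series RLC circuit (capacitor voltage as output), ω_n = 1/√(LC) = 1/√(31.5 mH · 1.72 mF) = 136 rad/s.
ζ = (R/2)·√(C/L) = (6.36/2)·√(1.72 mF/31.5 mH) = 0.743.
%OS = 100·exp(−πζ/√(1−ζ²)) = 3.05%.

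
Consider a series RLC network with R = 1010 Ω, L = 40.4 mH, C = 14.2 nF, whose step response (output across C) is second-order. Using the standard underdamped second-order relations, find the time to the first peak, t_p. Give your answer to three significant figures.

t_p ≈ 0.0000789 s

For a series RLC circuit (capacitor voltage as output), ω_n = 1/√(LC) = 1/√(40.4 mH · 14.2 nF) = 41800 rad/s.
ζ = (R/2)·√(C/L) = (1010/2)·√(14.2 nF/40.4 mH) = 0.299.
ω_d = 41800·√(1 − 0.299²) = 39800 rad/s. t_p = π/ω_d = 0.0000789 s.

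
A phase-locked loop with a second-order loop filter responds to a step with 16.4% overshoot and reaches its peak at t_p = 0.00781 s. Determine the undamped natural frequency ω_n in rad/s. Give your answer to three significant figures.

ω_n ≈ 464 rad/s

ζ from %OS: ζ = |ln 0.164|/√(π²+ln²0.164) = 0.499.
t_p = π/ω_d ⇒ ω_d = 402 rad/s; then ω_n = ω_d/√(1−ζ²) = 464 rad/s.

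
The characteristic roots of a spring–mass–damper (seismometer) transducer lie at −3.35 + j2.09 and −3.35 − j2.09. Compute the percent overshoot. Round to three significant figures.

|pole| = ω_n = √(3.35² + 2.09²) = 3.95 rad/s; ζ = cos θ = σ/ω_n = 0.848.
Overshoot: exp(−π·0.848/√(1−0.848²)) = 0.00650, i.e. 0.650%.

%OS ≈ 0.650%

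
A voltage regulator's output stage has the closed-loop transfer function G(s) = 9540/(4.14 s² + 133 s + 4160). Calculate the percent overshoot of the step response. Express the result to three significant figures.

%OS ≈ 15.8%

Dividing through by 4.14: denominator becomes s² + 32.13 s + 1005.
So ω_n = √1005 = 31.7 rad/s and ζ = 32.13/(2·31.7) = 0.507.
%OS = 100 e^{−πζ/√(1−ζ²)} with ζ = 0.507 gives 15.8%.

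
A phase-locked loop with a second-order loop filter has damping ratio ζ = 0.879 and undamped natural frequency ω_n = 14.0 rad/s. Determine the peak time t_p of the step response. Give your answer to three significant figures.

t_p ≈ 0.471 s

The damped frequency is ω_d = ω_n√(1−ζ²) = 14.0·√(1−0.773) = 6.68 rad/s.
Peak time t_p = π/ω_d = π/6.68 = 0.471 s.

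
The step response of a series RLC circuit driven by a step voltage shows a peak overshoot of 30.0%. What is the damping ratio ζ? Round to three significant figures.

ζ = −ln(OS)/√(π² + (ln OS)²). With OS = 0.300, ln OS = −1.204 and ζ = 1.204/3.364 = 0.358.

ζ ≈ 0.358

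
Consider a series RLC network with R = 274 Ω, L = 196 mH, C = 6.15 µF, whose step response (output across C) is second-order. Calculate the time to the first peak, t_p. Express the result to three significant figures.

For a series RLC circuit (capacitor voltage as output), ω_n = 1/√(LC) = 1/√(196 mH · 6.15 µF) = 911 rad/s.
ζ = (R/2)·√(C/L) = (274/2)·√(6.15 µF/196 mH) = 0.767.
ω_d = ω_n√(1−ζ²) = 584 rad/s. t_p = π/ω_d = 0.00538 s.

t_p ≈ 0.00538 s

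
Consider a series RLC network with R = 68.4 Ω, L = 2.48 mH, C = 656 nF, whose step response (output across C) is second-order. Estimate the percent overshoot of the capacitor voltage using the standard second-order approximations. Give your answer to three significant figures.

For a series RLC circuit (capacitor voltage as output), ω_n = 1/√(LC) = 1/√(2.48 mH · 656 nF) = 24800 rad/s.
ζ = (R/2)·√(C/L) = (68.4/2)·√(656 nF/2.48 mH) = 0.556.
%OS = 100·exp(−πζ/√(1−ζ²)) = 12.2%.

%OS ≈ 12.2%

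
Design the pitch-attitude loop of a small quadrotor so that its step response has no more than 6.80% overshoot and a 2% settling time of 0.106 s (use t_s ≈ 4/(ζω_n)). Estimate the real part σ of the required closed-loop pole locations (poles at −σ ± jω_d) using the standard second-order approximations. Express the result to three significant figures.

The settling-time spec alone fixes σ = ζω_n = 4/t_s = 4/0.106 = 37.7.
(Overshoot then fixes ζ = 0.650 and hence ω_d = σ·√(1−ζ²)/ζ = 44.1 rad/s.)

σ ≈ 37.7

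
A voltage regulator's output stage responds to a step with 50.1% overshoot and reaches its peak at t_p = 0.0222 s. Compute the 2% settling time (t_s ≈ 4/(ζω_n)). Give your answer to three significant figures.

t_s ≈ 0.128 s

From the overshoot, ζ = −ln(OS)/√(π²+ln²(OS)) = 0.215.
From t_p = π/ω_d, ω_d = π/0.0222 = 142 rad/s, so ω_n = ω_d/√(1−ζ²) = 145 rad/s.
t_s ≈ 4/(ζω_n) = 4/(0.215·145) = 0.128 s.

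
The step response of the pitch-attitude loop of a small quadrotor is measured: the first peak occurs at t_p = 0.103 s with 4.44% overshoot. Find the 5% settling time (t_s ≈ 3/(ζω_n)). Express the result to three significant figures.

t_s ≈ 0.0992 s

The overshoot fixes ζ = −ln(OS)/√(π²+ln²(OS)) = 0.704.
t_p = π/ω_d ⇒ ω_d = 30.5 rad/s; then ω_n = ω_d/√(1−ζ²) = 42.9 rad/s.
t_s ≈ 3/(ζω_n) = 3/(0.704·42.9) = 0.0992 s.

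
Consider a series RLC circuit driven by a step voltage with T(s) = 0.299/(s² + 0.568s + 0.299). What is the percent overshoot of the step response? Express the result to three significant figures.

Matching coefficients with s² + 2ζω_n s + ω_n² gives ω_n² = 0.299 ⇒ ω_n = 0.547 rad/s, and ζ = 0.568/(2ω_n) = 0.519.
%OS = 100 e^{−πζ/√(1−ζ²)} with ζ = 0.519 gives 14.8%.

%OS ≈ 14.8%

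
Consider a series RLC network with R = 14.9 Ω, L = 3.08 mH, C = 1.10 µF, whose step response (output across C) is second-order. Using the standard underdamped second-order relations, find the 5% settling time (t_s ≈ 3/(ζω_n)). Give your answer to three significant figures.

For a series RLC circuit (capacitor voltage as output), ω_n = 1/√(LC) = 1/√(3.08 mH · 1.10 µF) = 17200 rad/s.
ζ = (R/2)·√(C/L) = (14.9/2)·√(1.10 µF/3.08 mH) = 0.141.
t_s ≈ 3/(ζω_n) = 0.00124 s.

t_s ≈ 0.00124 s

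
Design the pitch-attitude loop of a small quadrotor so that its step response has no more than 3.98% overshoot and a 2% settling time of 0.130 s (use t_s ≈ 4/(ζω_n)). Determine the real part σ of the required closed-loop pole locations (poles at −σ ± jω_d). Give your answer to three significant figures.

The settling-time spec alone fixes σ = ζω_n = 4/t_s = 4/0.130 = 30.8.
(Overshoot then fixes ζ = 0.716 and hence ω_d = σ·√(1−ζ²)/ζ = 30.0 rad/s.)

σ ≈ 30.8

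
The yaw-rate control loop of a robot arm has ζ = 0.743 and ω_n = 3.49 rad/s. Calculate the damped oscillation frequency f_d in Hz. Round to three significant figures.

ω_d = ω_n√(1−ζ²) = 3.49·√0.448 = 2.34 rad/s.
f_d = ω_d/(2π) = 0.372 Hz.

f_d ≈ 0.372 Hz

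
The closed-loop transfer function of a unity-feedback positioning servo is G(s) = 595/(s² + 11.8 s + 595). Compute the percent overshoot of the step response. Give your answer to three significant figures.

ω_n = √595 = 24.4 rad/s; ζ = 11.8/(2·24.4) = 0.242.
%OS = 100 e^{−πζ/√(1−ζ²)} with ζ = 0.242 gives 45.7%.

%OS ≈ 45.7%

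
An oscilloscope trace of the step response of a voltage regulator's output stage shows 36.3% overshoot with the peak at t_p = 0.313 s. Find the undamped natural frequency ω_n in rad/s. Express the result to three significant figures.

ω_n ≈ 10.5 rad/s

The overshoot fixes ζ = −ln(OS)/√(π²+ln²(OS)) = 0.307.
t_p = π/ω_d ⇒ ω_d = 10.0 rad/s; then ω_n = ω_d/√(1−ζ²) = 10.5 rad/s.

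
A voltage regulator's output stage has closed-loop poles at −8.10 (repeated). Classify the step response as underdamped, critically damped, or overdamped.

critically damped

Since there is a repeated negative-real pole, the response is critically damped.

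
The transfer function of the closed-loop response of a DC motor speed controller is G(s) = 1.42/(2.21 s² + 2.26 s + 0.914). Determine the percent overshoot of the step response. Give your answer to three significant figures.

Dividing through by 2.21: denominator becomes s² + 1.023 s + 0.4136.
So ω_n = √0.4136 = 0.643 rad/s and ζ = 1.023/(2·0.643) = 0.795.
%OS = 100·exp(−πζ/√(1−ζ²)) = 1.63%.

%OS ≈ 1.63%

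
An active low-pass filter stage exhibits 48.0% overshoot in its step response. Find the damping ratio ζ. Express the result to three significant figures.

Inverting the overshoot relation: ζ = |ln 0.480|/√(π² + ln²0.480) = 0.228.

ζ ≈ 0.228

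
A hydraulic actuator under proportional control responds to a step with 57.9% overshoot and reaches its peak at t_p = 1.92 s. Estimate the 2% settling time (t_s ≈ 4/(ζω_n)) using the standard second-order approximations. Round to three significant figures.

ζ from %OS: ζ = |ln 0.579|/√(π²+ln²0.579) = 0.171.
t_p = π/ω_d ⇒ ω_d = 1.64 rad/s; then ω_n = ω_d/√(1−ζ²) = 1.66 rad/s.
t_s ≈ 4/(ζω_n) = 4/(0.171·1.66) = 14.1 s.

t_s ≈ 14.1 s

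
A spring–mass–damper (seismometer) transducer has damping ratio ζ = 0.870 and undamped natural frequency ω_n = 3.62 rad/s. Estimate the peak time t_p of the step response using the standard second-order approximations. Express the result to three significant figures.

The damped frequency is ω_d = ω_n√(1−ζ²) = 3.62·√(1−0.757) = 1.78 rad/s.
Peak time t_p = π/ω_d = π/1.78 = 1.76 s.

t_p ≈ 1.76 s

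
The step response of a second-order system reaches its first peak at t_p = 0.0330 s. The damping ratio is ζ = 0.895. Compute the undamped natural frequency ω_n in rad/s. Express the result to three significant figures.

Peak time t_p = π/ω_d, so ω_d = π/t_p = π/0.0330 = 95.2 rad/s.
ω_n = ω_d/√(1−ζ²) = 95.2/√0.199 = 213 rad/s.

ω_n ≈ 213 rad/s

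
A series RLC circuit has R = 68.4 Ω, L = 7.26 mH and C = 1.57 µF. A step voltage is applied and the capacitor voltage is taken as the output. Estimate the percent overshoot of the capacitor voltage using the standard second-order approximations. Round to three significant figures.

For a series RLC circuit (capacitor voltage as output), ω_n = 1/√(LC) = 1/√(7.26 mH · 1.57 µF) = 9370 rad/s.
ζ = (R/2)·√(C/L) = (68.4/2)·√(1.57 µF/7.26 mH) = 0.503.
Overshoot: exp(−π·0.503/√(1−0.503²)) = 0.161, i.e. 16.1%.

%OS ≈ 16.1%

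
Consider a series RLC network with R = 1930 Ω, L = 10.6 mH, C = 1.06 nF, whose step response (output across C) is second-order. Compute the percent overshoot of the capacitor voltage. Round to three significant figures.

For a series RLC circuit (capacitor voltage as output), ω_n = 1/√(LC) = 1/√(10.6 mH · 1.06 nF) = 298000 rad/s.
ζ = (R/2)·√(C/L) = (1930/2)·√(1.06 nF/10.6 mH) = 0.305.
%OS = 100 e^{−πζ/√(1−ζ²)} with ζ = 0.305 gives 36.5%.

%OS ≈ 36.5%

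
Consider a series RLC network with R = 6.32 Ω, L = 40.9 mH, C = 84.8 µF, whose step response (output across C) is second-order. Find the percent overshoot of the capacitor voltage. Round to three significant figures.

%OS ≈ 63.3%

For a series RLC circuit (capacitor voltage as output), ω_n = 1/√(LC) = 1/√(40.9 mH · 84.8 µF) = 537 rad/s.
ζ = (R/2)·√(C/L) = (6.32/2)·√(84.8 µF/40.9 mH) = 0.144.
%OS = 100·exp(−πζ/√(1−ζ²)) = 63.3%.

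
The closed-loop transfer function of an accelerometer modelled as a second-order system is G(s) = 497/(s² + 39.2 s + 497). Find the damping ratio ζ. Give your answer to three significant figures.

ω_n = √497 = 22.3 rad/s; ζ = 39.2/(2·22.3) = 0.879.

ζ ≈ 0.879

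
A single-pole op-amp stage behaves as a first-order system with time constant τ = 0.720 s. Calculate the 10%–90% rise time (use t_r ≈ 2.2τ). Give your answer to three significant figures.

t_r ≈ 2.2τ = 1.58 s.

t_r ≈ 1.58 s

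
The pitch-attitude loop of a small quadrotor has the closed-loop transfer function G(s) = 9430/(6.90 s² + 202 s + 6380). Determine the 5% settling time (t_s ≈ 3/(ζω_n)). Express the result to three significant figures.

t_s ≈ 0.205 s

Dividing through by 6.90: denominator becomes s² + 29.28 s + 924.6.
So ω_n = √924.6 = 30.4 rad/s and ζ = 29.28/(2·30.4) = 0.481.
t_s ≈ 3/(ζω_n) = 0.205 s.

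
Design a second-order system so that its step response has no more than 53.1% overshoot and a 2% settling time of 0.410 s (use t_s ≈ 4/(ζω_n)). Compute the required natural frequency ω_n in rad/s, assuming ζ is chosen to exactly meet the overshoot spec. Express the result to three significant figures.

ω_n ≈ 49.4 rad/s

From %OS = 100·exp(−πζ/√(1−ζ²)), invert to get ζ = −ln(OS)/√(π² + ln²(OS)) with OS = 0.531.
−ln 0.531 = 0.6330, so ζ = 0.6330/√(π² + 0.4007) = 0.198.
Then ω_n = 4/(ζ t_s) = 4/(0.198 × 0.410) = 49.4 rad/s.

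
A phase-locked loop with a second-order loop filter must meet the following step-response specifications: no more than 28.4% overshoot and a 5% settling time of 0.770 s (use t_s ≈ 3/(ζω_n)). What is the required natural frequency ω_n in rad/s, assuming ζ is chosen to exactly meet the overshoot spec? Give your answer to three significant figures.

Inverting the overshoot relation: ζ = |ln 0.284|/√(π² + ln²0.284) = 0.372.
Then ω_n = 3/(ζ t_s) = 3/(0.372 × 0.770) = 10.5 rad/s.

ω_n ≈ 10.5 rad/s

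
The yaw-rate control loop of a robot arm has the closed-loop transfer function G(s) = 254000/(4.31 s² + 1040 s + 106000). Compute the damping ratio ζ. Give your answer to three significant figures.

ζ ≈ 0.769

Dividing through by 4.31: denominator becomes s² + 241.3 s + 24590.
So ω_n = √24590 = 157 rad/s and ζ = 241.3/(2·157) = 0.769.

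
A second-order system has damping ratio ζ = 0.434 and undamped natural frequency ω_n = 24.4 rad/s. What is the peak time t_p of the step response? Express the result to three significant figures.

The damped frequency is ω_d = ω_n√(1−ζ²) = 24.4·√(1−0.188) = 22.0 rad/s.
Peak time t_p = π/ω_d = π/22.0 = 0.143 s.

t_p ≈ 0.143 s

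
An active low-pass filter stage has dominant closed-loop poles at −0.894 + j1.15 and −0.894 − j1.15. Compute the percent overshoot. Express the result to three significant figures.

The poles are at −σ ± jω_d with σ = 0.894 and ω_d = 1.15, so ω_n = √(σ²+ω_d²) = 1.46 rad/s and ζ = σ/ω_n = 0.614.
%OS = 100 e^{−πζ/√(1−ζ²)} with ζ = 0.614 gives 8.70%.

%OS ≈ 8.70%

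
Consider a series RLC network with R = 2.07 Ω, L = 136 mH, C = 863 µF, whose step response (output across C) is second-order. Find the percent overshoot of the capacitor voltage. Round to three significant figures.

For a series RLC circuit (capacitor voltage as output), ω_n = 1/√(LC) = 1/√(136 mH · 863 µF) = 92.3 rad/s.
ζ = (R/2)·√(C/L) = (2.07/2)·√(863 µF/136 mH) = 0.0824.
%OS = 100·exp(−πζ/√(1−ζ²)) = 77.1%.

%OS ≈ 77.1%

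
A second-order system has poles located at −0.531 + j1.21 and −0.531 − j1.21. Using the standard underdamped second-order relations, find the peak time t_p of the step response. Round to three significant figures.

t_p = π/ω_d with ω_d = 1.21 (the imaginary part), so t_p = 2.60 s.

t_p ≈ 2.60 s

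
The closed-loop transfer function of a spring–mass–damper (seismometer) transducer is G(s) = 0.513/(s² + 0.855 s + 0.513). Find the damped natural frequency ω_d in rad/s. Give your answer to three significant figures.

Comparing the denominator to s² + 2ζω_n s + ω_n²: ω_n = √0.513 = 0.716 rad/s, and 2ζω_n = 0.855 so ζ = 0.855/(2·0.716) = 0.597.
ω_d = ω_n√(1−ζ²) = 0.575 rad/s.

ω_d ≈ 0.575 rad/s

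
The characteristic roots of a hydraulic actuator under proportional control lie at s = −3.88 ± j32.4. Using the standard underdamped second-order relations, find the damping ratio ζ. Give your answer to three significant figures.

The poles are at −σ ± jω_d with σ = 3.88 and ω_d = 32.4, so ω_n = √(σ²+ω_d²) = 32.6 rad/s and ζ = σ/ω_n = 0.119.

ζ ≈ 0.119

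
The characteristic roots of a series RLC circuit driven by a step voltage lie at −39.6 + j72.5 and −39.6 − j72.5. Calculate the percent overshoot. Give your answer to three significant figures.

%OS ≈ 18.0%

With σ = 39.6, ω_d = 72.5: ω_n = √(σ²+ω_d²) = 82.6 rad/s, ζ = σ/ω_n = 0.479.
Overshoot: exp(−π·0.479/√(1−0.479²)) = 0.180, i.e. 18.0%.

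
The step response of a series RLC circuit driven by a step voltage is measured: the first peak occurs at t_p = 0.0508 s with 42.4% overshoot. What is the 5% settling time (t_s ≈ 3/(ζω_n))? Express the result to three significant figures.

t_s ≈ 0.178 s

ζ from %OS: ζ = |ln 0.424|/√(π²+ln²0.424) = 0.263.
From t_p = π/ω_d, ω_d = π/0.0508 = 61.8 rad/s, so ω_n = ω_d/√(1−ζ²) = 64.1 rad/s.
t_s ≈ 3/(ζω_n) = 3/(0.263·64.1) = 0.178 s.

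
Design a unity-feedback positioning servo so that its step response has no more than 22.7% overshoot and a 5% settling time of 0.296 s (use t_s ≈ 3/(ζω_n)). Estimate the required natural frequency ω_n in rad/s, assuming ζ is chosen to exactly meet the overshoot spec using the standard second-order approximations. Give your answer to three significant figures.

From %OS = 100·exp(−πζ/√(1−ζ²)), invert to get ζ = −ln(OS)/√(π² + ln²(OS)) with OS = 0.227.
−ln 0.227 = 1.483, so ζ = 1.483/√(π² + 2.199) = 0.427.
Then ω_n = 3/(ζ t_s) = 3/(0.427 × 0.296) = 23.7 rad/s.

ω_n ≈ 23.7 rad/s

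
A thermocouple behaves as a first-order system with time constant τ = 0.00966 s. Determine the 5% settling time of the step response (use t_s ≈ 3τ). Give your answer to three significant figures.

t_s ≈ 3τ = 0.0290 s.

t_s ≈ 0.0290 s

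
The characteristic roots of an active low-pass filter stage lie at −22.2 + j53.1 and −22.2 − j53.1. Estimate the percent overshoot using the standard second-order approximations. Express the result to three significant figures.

|pole| = ω_n = √(22.2² + 53.1²) = 57.6 rad/s; ζ = cos θ = σ/ω_n = 0.386.
%OS = 100·exp(−πζ/√(1−ζ²)) = 26.9%.

%OS ≈ 26.9%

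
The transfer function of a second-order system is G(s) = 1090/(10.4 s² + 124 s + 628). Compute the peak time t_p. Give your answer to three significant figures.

t_p ≈ 0.630 s

Dividing through by 10.4: denominator becomes s² + 11.92 s + 60.38.
So ω_n = √60.38 = 7.77 rad/s and ζ = 11.92/(2·7.77) = 0.767.
ω_d = ω_n√(1−ζ²) = 4.98 rad/s. t_p = π/ω_d = 0.630 s.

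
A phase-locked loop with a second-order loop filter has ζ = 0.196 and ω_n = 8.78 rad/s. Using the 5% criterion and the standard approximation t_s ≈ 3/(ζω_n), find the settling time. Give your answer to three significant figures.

t_s ≈ 1.74 s

t_s ≈ 3/(ζω_n) = 3/(0.196 × 8.78) = 1.74 s.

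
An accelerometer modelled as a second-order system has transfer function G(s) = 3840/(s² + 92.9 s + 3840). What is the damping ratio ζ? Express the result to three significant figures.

Matching coefficients with s² + 2ζω_n s + ω_n² gives ω_n² = 3840 ⇒ ω_n = 62.0 rad/s, and ζ = 92.9/(2ω_n) = 0.750.

ζ ≈ 0.750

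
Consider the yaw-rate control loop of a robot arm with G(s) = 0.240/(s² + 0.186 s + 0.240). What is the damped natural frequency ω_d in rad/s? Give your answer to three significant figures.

Matching coefficients with s² + 2ζω_n s + ω_n² gives ω_n² = 0.240 ⇒ ω_n = 0.490 rad/s, and ζ = 0.186/(2ω_n) = 0.190.
ω_d = 0.490·√(1 − 0.190²) = 0.481 rad/s.

ω_d ≈ 0.481 rad/s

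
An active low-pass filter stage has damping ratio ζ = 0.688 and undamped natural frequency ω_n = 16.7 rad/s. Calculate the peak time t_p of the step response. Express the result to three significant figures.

t_p ≈ 0.259 s

The damped frequency is ω_d = ω_n√(1−ζ²) = 16.7·√(1−0.473) = 12.1 rad/s.
Peak time t_p = π/ω_d = π/12.1 = 0.259 s.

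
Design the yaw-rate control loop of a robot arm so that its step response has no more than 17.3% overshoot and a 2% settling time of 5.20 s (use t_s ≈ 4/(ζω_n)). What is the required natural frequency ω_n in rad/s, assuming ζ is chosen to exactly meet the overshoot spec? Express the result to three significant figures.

From %OS = 100·exp(−πζ/√(1−ζ²)), invert to get ζ = −ln(OS)/√(π² + ln²(OS)) with OS = 0.173.
−ln 0.173 = 1.754, so ζ = 1.754/√(π² + 3.078) = 0.488.
From t_s ≈ 4/(ζω_n): ω_n = 4/(ζ·t_s) = 4/(0.488·5.20) = 1.58 rad/s.

ω_n ≈ 1.58 rad/s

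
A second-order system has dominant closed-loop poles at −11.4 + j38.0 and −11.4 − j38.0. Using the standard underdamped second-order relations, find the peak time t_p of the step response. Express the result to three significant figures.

t_p = π/ω_d with ω_d = 38.0 (the imaginary part), so t_p = 0.0827 s.

t_p ≈ 0.0827 s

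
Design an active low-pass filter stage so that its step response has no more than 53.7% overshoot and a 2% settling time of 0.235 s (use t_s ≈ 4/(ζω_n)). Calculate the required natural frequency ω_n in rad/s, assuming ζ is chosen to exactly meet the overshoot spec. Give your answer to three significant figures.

ω_n ≈ 87.7 rad/s

Inverting the overshoot relation: ζ = |ln 0.537|/√(π² + ln²0.537) = 0.194.
Then ω_n = 4/(ζ t_s) = 4/(0.194 × 0.235) = 87.7 rad/s.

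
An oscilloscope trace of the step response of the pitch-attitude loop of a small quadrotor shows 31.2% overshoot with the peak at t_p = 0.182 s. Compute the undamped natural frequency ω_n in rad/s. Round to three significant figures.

From the overshoot, ζ = −ln(OS)/√(π²+ln²(OS)) = 0.348.
t_p = π/ω_d ⇒ ω_d = 17.3 rad/s; then ω_n = ω_d/√(1−ζ²) = 18.4 rad/s.

ω_n ≈ 18.4 rad/s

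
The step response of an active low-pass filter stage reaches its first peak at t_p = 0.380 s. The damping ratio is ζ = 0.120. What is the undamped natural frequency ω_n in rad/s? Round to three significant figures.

Peak time t_p = π/ω_d, so ω_d = π/t_p = π/0.380 = 8.27 rad/s.
ω_n = ω_d/√(1−ζ²) = 8.27/√0.986 = 8.33 rad/s.

ω_n ≈ 8.33 rad/s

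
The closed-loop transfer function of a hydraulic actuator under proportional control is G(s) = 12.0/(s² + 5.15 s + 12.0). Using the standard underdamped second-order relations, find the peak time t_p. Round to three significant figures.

Comparing the denominator to s² + 2ζω_n s + ω_n²: ω_n = √12.0 = 3.46 rad/s, and 2ζω_n = 5.15 so ζ = 5.15/(2·3.46) = 0.743.
ω_d = ω_n√(1−ζ²) = 2.32 rad/s. Then t_p = π/ω_d = 1.36 s.

t_p ≈ 1.36 s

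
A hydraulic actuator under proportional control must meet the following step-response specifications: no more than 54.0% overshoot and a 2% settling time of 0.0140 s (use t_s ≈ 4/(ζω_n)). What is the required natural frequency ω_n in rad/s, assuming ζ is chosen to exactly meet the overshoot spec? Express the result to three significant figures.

ω_n ≈ 1480 rad/s

Inverting the overshoot relation: ζ = |ln 0.540|/√(π² + ln²0.540) = 0.192.
Then ω_n = 4/(ζ t_s) = 4/(0.192 × 0.0140) = 1480 rad/s.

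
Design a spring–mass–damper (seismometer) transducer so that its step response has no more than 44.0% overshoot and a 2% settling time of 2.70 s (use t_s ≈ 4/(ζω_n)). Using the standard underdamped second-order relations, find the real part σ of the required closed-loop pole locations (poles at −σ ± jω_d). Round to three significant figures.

The settling-time spec alone fixes σ = ζω_n = 4/t_s = 4/2.70 = 1.48.
(Overshoot then fixes ζ = 0.253 and hence ω_d = σ·√(1−ζ²)/ζ = 5.67 rad/s.)

σ ≈ 1.48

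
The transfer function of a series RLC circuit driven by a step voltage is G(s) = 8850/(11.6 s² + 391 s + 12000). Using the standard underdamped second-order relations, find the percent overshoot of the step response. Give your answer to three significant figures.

%OS ≈ 14.5%

Dividing through by 11.6: denominator becomes s² + 33.71 s + 1034.
So ω_n = √1034 = 32.2 rad/s and ζ = 33.71/(2·32.2) = 0.524.
Overshoot: exp(−π·0.524/√(1−0.524²)) = 0.145, i.e. 14.5%.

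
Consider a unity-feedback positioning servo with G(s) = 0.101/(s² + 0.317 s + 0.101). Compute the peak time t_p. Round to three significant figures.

ω_n = √0.101 = 0.318 rad/s; ζ = 0.317/(2·0.318) = 0.499.
The damped frequency ω_d = ω_n√(1−ζ²) = 0.275 rad/s. Then t_p = π/ω_d = 11.4 s.

t_p ≈ 11.4 s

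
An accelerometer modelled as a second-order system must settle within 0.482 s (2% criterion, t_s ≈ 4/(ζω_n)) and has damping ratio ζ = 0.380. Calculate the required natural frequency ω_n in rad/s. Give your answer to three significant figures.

ω_n ≈ 21.8 rad/s

Rearranging t_s ≈ 4/(ζω_n) gives ω_n = 4/(ζ·t_s) = 4/(0.380 × 0.482) = 21.8 rad/s.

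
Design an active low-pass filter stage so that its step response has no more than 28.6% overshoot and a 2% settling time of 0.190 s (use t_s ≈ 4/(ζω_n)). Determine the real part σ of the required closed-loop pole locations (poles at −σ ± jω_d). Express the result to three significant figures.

The settling-time spec alone fixes σ = ζω_n = 4/t_s = 4/0.190 = 21.1.
(Overshoot then fixes ζ = 0.370 and hence ω_d = σ·√(1−ζ²)/ζ = 52.8 rad/s.)

σ ≈ 21.1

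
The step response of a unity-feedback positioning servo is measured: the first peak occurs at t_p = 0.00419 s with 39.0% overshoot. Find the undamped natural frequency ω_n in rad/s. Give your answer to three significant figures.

From the overshoot, ζ = −ln(OS)/√(π²+ln²(OS)) = 0.287.
From t_p = π/ω_d, ω_d = π/0.00419 = 750 rad/s, so ω_n = ω_d/√(1−ζ²) = 783 rad/s.

ω_n ≈ 783 rad/s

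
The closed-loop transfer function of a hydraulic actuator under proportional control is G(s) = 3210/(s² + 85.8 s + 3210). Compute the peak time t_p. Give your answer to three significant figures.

ω_n = √3210 = 56.7 rad/s; ζ = 85.8/(2·56.7) = 0.757.
The damped frequency ω_d = ω_n√(1−ζ²) = 37.0 rad/s. Then t_p = π/ω_d = 0.0849 s.

t_p ≈ 0.0849 s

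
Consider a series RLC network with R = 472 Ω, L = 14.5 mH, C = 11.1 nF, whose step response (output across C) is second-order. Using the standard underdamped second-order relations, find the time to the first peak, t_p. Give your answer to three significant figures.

t_p ≈ 0.0000407 s

For a series RLC circuit (capacitor voltage as output), ω_n = 1/√(LC) = 1/√(14.5 mH · 11.1 nF) = 78800 rad/s.
ζ = (R/2)·√(C/L) = (472/2)·√(11.1 nF/14.5 mH) = 0.206.
ω_d = 78800·√(1 − 0.206²) = 77100 rad/s. t_p = π/ω_d = 0.0000407 s.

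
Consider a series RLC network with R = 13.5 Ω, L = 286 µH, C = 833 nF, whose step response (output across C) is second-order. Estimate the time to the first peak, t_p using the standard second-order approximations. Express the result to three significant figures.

For a series RLC circuit (capacitor voltage as output), ω_n = 1/√(LC) = 1/√(286 µH · 833 nF) = 64800 rad/s.
ζ = (R/2)·√(C/L) = (13.5/2)·√(833 nF/286 µH) = 0.364.
ω_d = ω_n√(1−ζ²) = 60300 rad/s. t_p = π/ω_d = 0.0000521 s.

t_p ≈ 0.0000521 s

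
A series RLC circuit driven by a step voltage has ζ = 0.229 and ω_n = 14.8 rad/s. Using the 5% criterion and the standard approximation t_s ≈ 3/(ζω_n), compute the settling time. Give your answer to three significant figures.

t_s ≈ 3/(ζω_n) = 3/(0.229 × 14.8) = 0.885 s.

t_s ≈ 0.885 s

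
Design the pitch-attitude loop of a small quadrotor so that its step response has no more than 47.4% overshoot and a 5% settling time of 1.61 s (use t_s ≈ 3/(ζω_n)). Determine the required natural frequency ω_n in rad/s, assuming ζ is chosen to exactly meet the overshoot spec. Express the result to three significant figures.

ω_n ≈ 8.06 rad/s

From %OS = 100·exp(−πζ/√(1−ζ²)), invert to get ζ = −ln(OS)/√(π² + ln²(OS)) with OS = 0.474.
−ln 0.474 = 0.7465, so ζ = 0.7465/√(π² + 0.5573) = 0.231.
From t_s ≈ 3/(ζω_n): ω_n = 3/(ζ·t_s) = 3/(0.231·1.61) = 8.06 rad/s.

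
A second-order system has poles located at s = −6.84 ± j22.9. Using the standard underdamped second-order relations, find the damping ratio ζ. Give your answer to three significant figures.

ζ ≈ 0.286

The poles are at −σ ± jω_d with σ = 6.84 and ω_d = 22.9, so ω_n = √(σ²+ω_d²) = 23.9 rad/s and ζ = σ/ω_n = 0.286.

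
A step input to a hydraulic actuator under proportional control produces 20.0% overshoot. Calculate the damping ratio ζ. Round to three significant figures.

ζ ≈ 0.456

From %OS = 100·exp(−πζ/√(1−ζ²)), invert to get ζ = −ln(OS)/√(π² + ln²(OS)) with OS = 0.200.
−ln 0.200 = 1.609, so ζ = 1.609/√(π² + 2.590) = 0.456.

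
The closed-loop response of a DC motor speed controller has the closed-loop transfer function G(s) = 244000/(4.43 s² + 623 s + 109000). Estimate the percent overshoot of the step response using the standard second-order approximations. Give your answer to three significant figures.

Dividing through by 4.43: denominator becomes s² + 140.6 s + 24600.
So ω_n = √24600 = 157 rad/s and ζ = 140.6/(2·157) = 0.448.
%OS = 100 e^{−πζ/√(1−ζ²)} with ζ = 0.448 gives 20.7%.

%OS ≈ 20.7%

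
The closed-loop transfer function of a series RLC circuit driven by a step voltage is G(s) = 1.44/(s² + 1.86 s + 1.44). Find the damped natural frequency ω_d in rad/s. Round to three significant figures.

ω_n = √1.44 = 1.20 rad/s; ζ = 1.86/(2·1.20) = 0.775.
The damped frequency ω_d = ω_n√(1−ζ²) = 0.758 rad/s.

ω_d ≈ 0.758 rad/s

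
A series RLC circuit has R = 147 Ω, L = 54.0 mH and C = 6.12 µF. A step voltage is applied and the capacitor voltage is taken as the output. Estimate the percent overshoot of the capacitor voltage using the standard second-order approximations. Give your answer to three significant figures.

%OS ≈ 1.93%

For a series RLC circuit (capacitor voltage as output), ω_n = 1/√(LC) = 1/√(54.0 mH · 6.12 µF) = 1740 rad/s.
ζ = (R/2)·√(C/L) = (147/2)·√(6.12 µF/54.0 mH) = 0.782.
Overshoot: exp(−π·0.782/√(1−0.782²)) = 0.0193, i.e. 1.93%.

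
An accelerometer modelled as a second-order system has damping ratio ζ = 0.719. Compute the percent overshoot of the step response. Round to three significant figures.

For an underdamped second-order system, %OS = 100·exp(−πζ/√(1−ζ²)).
πζ/√(1−ζ²) = π·0.719/√(1−0.517) = 3.250, so %OS = 100·e^(−3.250) = 3.88%.

%OS ≈ 3.88%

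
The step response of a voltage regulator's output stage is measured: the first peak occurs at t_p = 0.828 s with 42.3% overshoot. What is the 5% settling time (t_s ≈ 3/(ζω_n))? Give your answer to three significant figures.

ζ from %OS: ζ = |ln 0.423|/√(π²+ln²0.423) = 0.264.
From t_p = π/ω_d, ω_d = π/0.828 = 3.79 rad/s, so ω_n = ω_d/√(1−ζ²) = 3.93 rad/s.
t_s ≈ 3/(ζω_n) = 3/(0.264·3.93) = 2.89 s.

t_s ≈ 2.89 s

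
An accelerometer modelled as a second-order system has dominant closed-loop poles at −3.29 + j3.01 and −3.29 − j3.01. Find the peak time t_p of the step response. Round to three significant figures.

t_p ≈ 1.04 s

t_p = π/ω_d with ω_d = 3.01 (the imaginary part), so t_p = 1.04 s.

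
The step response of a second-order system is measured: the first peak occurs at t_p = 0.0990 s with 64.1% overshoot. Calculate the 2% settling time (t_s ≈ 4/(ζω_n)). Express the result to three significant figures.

t_s ≈ 0.890 s

From the overshoot, ζ = −ln(OS)/√(π²+ln²(OS)) = 0.140.
From t_p = π/ω_d, ω_d = π/0.0990 = 31.7 rad/s, so ω_n = ω_d/√(1−ζ²) = 32.0 rad/s.
t_s ≈ 4/(ζω_n) = 4/(0.140·32.0) = 0.890 s.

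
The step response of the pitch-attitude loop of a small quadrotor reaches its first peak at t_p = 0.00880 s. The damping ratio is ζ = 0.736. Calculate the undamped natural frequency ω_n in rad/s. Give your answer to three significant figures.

Peak time t_p = π/ω_d, so ω_d = π/t_p = π/0.00880 = 357 rad/s.
ω_n = ω_d/√(1−ζ²) = 357/√0.458 = 527 rad/s.

ω_n ≈ 527 rad/s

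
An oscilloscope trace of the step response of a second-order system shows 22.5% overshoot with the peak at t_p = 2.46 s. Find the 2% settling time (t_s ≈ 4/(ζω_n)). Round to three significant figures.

t_s ≈ 6.60 s

The overshoot fixes ζ = −ln(OS)/√(π²+ln²(OS)) = 0.429.
t_p = π/ω_d ⇒ ω_d = 1.28 rad/s; then ω_n = ω_d/√(1−ζ²) = 1.41 rad/s.
t_s ≈ 4/(ζω_n) = 4/(0.429·1.41) = 6.60 s.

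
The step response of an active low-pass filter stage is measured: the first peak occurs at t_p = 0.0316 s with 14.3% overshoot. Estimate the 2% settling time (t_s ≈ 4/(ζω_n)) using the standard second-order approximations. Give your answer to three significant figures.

t_s ≈ 0.0650 s

The overshoot fixes ζ = −ln(OS)/√(π²+ln²(OS)) = 0.526.
t_p = π/ω_d ⇒ ω_d = 99.4 rad/s; then ω_n = ω_d/√(1−ζ²) = 117 rad/s.
t_s ≈ 4/(ζω_n) = 4/(0.526·117) = 0.0650 s.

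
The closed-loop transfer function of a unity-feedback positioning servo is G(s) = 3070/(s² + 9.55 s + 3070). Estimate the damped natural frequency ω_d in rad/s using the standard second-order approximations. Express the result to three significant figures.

ω_d ≈ 55.2 rad/s

Matching coefficients with s² + 2ζω_n s + ω_n² gives ω_n² = 3070 ⇒ ω_n = 55.4 rad/s, and ζ = 9.55/(2ω_n) = 0.0862.
The damped frequency ω_d = ω_n√(1−ζ²) = 55.2 rad/s.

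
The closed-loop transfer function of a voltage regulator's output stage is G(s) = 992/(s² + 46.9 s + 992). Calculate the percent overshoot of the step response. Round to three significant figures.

%OS ≈ 3.01%

Matching coefficients with s² + 2ζω_n s + ω_n² gives ω_n² = 992 ⇒ ω_n = 31.5 rad/s, and ζ = 46.9/(2ω_n) = 0.745.
%OS = 100 e^{−πζ/√(1−ζ²)} with ζ = 0.745 gives 3.01%.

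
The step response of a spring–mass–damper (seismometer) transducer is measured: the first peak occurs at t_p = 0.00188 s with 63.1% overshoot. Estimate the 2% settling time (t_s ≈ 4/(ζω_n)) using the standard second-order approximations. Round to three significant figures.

ζ from %OS: ζ = |ln 0.631|/√(π²+ln²0.631) = 0.145.
t_p = π/ω_d ⇒ ω_d = 1670 rad/s; then ω_n = ω_d/√(1−ζ²) = 1690 rad/s.
t_s ≈ 4/(ζω_n) = 4/(0.145·1690) = 0.0163 s.

t_s ≈ 0.0163 s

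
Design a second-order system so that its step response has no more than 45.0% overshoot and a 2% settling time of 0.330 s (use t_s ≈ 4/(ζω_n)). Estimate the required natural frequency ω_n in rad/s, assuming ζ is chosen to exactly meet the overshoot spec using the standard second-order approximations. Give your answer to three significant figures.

From %OS = 100·exp(−πζ/√(1−ζ²)), invert to get ζ = −ln(OS)/√(π² + ln²(OS)) with OS = 0.450.
−ln 0.450 = 0.7985, so ζ = 0.7985/√(π² + 0.6376) = 0.246.
Then ω_n = 4/(ζ t_s) = 4/(0.246 × 0.330) = 49.2 rad/s.

ω_n ≈ 49.2 rad/s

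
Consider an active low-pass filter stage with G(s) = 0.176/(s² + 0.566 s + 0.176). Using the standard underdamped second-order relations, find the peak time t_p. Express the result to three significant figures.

t_p ≈ 10.1 s

Matching coefficients with s² + 2ζω_n s + ω_n² gives ω_n² = 0.176 ⇒ ω_n = 0.420 rad/s, and ζ = 0.566/(2ω_n) = 0.675.
The damped frequency ω_d = ω_n√(1−ζ²) = 0.310 rad/s. Then t_p = π/ω_d = 10.1 s.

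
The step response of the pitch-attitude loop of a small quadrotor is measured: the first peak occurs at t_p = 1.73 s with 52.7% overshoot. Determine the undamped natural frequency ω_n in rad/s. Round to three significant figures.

From the overshoot, ζ = −ln(OS)/√(π²+ln²(OS)) = 0.200.
From t_p = π/ω_d, ω_d = π/1.73 = 1.82 rad/s, so ω_n = ω_d/√(1−ζ²) = 1.85 rad/s.

ω_n ≈ 1.85 rad/s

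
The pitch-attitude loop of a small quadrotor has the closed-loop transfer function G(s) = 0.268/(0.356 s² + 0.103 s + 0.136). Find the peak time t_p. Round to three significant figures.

t_p ≈ 5.23 s

Dividing through by 0.356: denominator becomes s² + 0.2893 s + 0.3820.
So ω_n = √0.3820 = 0.618 rad/s and ζ = 0.2893/(2·0.618) = 0.234.
The damped frequency ω_d = ω_n√(1−ζ²) = 0.601 rad/s. t_p = π/ω_d = 5.23 s.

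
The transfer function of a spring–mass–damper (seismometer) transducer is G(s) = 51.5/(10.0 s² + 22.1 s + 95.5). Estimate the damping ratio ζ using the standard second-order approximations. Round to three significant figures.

Dividing through by 10.0: denominator becomes s² + 2.210 s + 9.550.
So ω_n = √9.550 = 3.09 rad/s and ζ = 2.210/(2·3.09) = 0.358.

ζ ≈ 0.358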